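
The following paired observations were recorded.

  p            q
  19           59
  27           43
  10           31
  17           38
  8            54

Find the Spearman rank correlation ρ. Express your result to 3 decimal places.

Rank p: 4, 5, 2, 3, 1
Rank q: 5, 3, 1, 2, 4
d = rank(p) − rank(q): -1, 2, 1, 1, -3; Σd² = 16
ρ = 1 − 6Σd² / [n(n²−1)] = 1 − 6×16 / (5×24) = 1 − 96/120 ≈ 0.200

0.200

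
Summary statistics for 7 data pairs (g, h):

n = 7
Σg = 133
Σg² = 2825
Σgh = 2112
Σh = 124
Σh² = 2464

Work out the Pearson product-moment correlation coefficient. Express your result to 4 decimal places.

r = (nΣgh − ΣgΣh) / √[(nΣg² − (Σg)²)(nΣh² − (Σh)²)]
Numerator: 7×2112 − 133×124 = -1708
Denominator: √[(19775 − 17689)(17248 − 15376)] = √[2086 × 1872] = 1976.1053
r = -1708 / 1976.1053 ≈ -0.8643

-0.8643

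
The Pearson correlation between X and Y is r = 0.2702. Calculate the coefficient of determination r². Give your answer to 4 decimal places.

r² = (0.2702)² = 0.0730

0.0730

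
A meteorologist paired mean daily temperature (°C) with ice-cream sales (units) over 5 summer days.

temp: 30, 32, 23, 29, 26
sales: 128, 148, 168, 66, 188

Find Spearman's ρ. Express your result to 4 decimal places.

-0.5000

Rank temp: 4, 5, 1, 3, 2
Rank sales: 2, 3, 4, 1, 5
d = rank(temp) − rank(sales): 2, 2, -3, 2, -3; Σd² = 30
ρ = 1 − 6Σd² / [n(n²−1)] = 1 − 6×30 / (5×24) = 1 − 180/120 ≈ -0.5000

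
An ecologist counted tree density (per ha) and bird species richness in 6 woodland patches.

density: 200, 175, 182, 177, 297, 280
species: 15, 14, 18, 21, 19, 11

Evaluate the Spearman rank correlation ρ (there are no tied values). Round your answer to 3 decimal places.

Rank density: 4, 1, 3, 2, 6, 5
Rank species: 3, 2, 4, 6, 5, 1
d = rank(density) − rank(species): 1, -1, -1, -4, 1, 4; Σd² = 36
ρ = 1 − 6Σd² / [n(n²−1)] = 1 − 6×36 / (6×35) = 1 − 216/210 ≈ -0.029

-0.029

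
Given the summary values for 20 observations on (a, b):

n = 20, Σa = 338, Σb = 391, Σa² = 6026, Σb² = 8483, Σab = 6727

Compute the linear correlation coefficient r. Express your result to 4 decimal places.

0.2321

r = (nΣab − ΣaΣb) / √[(nΣa² − (Σa)²)(nΣb² − (Σb)²)]
Numerator: 20×6727 − 338×391 = 2382
Denominator: √[(120520 − 114244)(169660 − 152881)] = √[6276 × 16779] = 10261.8226
r = 2382 / 10261.8226 ≈ 0.2321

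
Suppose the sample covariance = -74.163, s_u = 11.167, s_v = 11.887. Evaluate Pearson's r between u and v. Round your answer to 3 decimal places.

r = Cov(u,v) / (s_u · s_v) = -74.163 / (11.167 × 11.887)
  = -74.163 / 132.7421 ≈ -0.559

-0.559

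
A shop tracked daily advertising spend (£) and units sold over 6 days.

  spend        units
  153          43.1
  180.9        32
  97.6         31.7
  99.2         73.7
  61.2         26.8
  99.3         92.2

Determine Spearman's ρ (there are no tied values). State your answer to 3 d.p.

0.486

Rank spend: 5, 6, 2, 3, 1, 4
Rank units: 4, 3, 2, 5, 1, 6
d = rank(spend) − rank(units): 1, 3, 0, -2, 0, -2; Σd² = 18
ρ = 1 − 6Σd² / [n(n²−1)] = 1 − 6×18 / (6×35) = 1 − 108/210 ≈ 0.486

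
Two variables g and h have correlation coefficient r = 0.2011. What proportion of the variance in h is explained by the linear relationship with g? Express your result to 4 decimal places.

0.0404

r² = (0.2011)² = 0.0404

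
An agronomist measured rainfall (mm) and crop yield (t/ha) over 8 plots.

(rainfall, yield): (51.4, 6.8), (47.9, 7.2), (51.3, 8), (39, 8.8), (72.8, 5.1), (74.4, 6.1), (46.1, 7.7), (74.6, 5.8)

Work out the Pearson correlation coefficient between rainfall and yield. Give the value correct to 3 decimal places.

-0.910

n = 8, Σx = 457.5, Σy = 55.5, Σx² = 27614.63, Σy² = 395.67, Σxy = 3060.77
nΣxy − ΣxΣy = 24486.16 − 25391.25 = -905.09
nΣx² − (Σx)² = 220917.04 − 209306.25 = 11610.79; nΣy² − (Σy)² = 3165.36 − 3080.25 = 85.11
r = -905.09 / √(11610.79 × 85.11) = -905.09 / 994.0796 ≈ -0.910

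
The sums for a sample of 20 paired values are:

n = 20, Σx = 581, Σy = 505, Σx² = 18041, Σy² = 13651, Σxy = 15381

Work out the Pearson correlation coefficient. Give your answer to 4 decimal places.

r = (nΣxy − ΣxΣy) / √[(nΣx² − (Σx)²)(nΣy² − (Σy)²)]
Numerator: 20×15381 − 581×505 = 14215
Denominator: √[(360820 − 337561)(273020 − 255025)] = √[23259 × 17995] = 20458.3896
r = 14215 / 20458.3896 ≈ 0.6948

0.6948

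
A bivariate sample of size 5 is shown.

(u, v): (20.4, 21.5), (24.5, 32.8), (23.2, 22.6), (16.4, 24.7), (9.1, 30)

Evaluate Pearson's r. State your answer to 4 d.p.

-0.1564

n = 5, Σu = 93.6, Σv = 131.6, Σu² = 1906.42, Σv² = 3558.94, Σuv = 2444.6
nΣuv − ΣuΣv = 12223 − 12317.76 = -94.76
nΣu² − (Σu)² = 9532.1 − 8760.96 = 771.14; nΣv² − (Σv)² = 17794.7 − 17318.56 = 476.14
r = -94.76 / √(771.14 × 476.14) = -94.76 / 605.9460 ≈ -0.1564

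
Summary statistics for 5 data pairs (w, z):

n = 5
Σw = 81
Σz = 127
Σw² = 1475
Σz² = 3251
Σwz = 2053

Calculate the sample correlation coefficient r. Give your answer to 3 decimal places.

-0.069

r = (nΣwz − ΣwΣz) / √[(nΣw² − (Σw)²)(nΣz² − (Σz)²)]
Numerator: 5×2053 − 81×127 = -22
Denominator: √[(7375 − 6561)(16255 − 16129)] = √[814 × 126] = 320.2561
r = -22 / 320.2561 ≈ -0.069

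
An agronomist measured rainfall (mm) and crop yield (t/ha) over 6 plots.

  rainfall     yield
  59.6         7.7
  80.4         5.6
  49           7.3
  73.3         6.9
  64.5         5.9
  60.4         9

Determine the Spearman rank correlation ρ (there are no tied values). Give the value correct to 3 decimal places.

Rank rainfall: 2, 6, 1, 5, 4, 3
Rank yield: 5, 1, 4, 3, 2, 6
d = rank(rainfall) − rank(yield): -3, 5, -3, 2, 2, -3; Σd² = 60
ρ = 1 − 6Σd² / [n(n²−1)] = 1 − 6×60 / (6×35) = 1 − 360/210 ≈ -0.714

-0.714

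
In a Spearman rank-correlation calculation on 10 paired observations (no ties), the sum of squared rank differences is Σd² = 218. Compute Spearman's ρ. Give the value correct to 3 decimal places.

-0.321

ρ = 1 − 6Σd² / [n(n²−1)] = 1 − 6×218 / (10×99)
  = 1 − 1308/990 = 1 − 1.3212 ≈ -0.321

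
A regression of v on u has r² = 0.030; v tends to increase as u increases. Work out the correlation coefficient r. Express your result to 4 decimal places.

0.1732

|r| = √0.030 = 0.1732
The association is positive, so r = 0.1732.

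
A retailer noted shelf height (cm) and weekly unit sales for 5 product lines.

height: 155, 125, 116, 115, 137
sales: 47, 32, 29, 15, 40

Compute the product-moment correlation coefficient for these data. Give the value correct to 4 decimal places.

n = 5, Σx = 648, Σy = 163, Σx² = 85100, Σy² = 5899, Σxy = 21854
nΣxy − ΣxΣy = 109270 − 105624 = 3646
nΣx² − (Σx)² = 425500 − 419904 = 5596; nΣy² − (Σy)² = 29495 − 26569 = 2926
r = 3646 / √(5596 × 2926) = 3646 / 4046.4671 ≈ 0.9010

0.9010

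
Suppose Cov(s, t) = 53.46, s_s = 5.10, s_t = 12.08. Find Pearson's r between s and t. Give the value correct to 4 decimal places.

r = Cov(s,t) / (s_s · s_t) = 53.46 / (5.10 × 12.08)
  = 53.46 / 61.6080 ≈ 0.8677

0.8677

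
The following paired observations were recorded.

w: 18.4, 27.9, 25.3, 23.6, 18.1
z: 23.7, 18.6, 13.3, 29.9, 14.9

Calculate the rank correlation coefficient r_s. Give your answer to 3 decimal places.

Rank w: 2, 5, 4, 3, 1
Rank z: 4, 3, 1, 5, 2
d = rank(w) − rank(z): -2, 2, 3, -2, -1; Σd² = 22
ρ = 1 − 6Σd² / [n(n²−1)] = 1 − 6×22 / (5×24) = 1 − 132/120 ≈ -0.100

-0.100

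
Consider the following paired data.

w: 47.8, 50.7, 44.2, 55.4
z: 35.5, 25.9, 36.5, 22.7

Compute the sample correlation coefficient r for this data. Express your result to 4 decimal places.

-0.9379

n = 4, Σw = 198.1, Σz = 120.6, Σw² = 9878.13, Σz² = 3778.6, Σwz = 5880.91
nΣwz − ΣwΣz = 23523.64 − 23890.86 = -367.22
nΣw² − (Σw)² = 39512.52 − 39243.61 = 268.91; nΣz² − (Σz)² = 15114.4 − 14544.36 = 570.04
r = -367.22 / √(268.91 × 570.04) = -367.22 / 391.5220 ≈ -0.9379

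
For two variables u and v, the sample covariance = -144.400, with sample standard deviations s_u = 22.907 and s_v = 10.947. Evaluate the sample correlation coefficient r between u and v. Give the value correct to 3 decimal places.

r = Cov(u,v) / (s_u · s_v) = -144.400 / (22.907 × 10.947)
  = -144.400 / 250.7629 ≈ -0.576

-0.576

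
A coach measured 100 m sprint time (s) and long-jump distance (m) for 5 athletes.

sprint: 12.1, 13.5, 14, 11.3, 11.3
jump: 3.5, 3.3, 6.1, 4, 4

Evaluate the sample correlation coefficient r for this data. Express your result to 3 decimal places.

0.483

n = 5, Σx = 62.2, Σy = 20.9, Σx² = 780.04, Σy² = 92.35, Σxy = 262.7
nΣxy − ΣxΣy = 1313.5 − 1299.98 = 13.52
nΣx² − (Σx)² = 3900.2 − 3868.84 = 31.36; nΣy² − (Σy)² = 461.75 − 436.81 = 24.94
r = 13.52 / √(31.36 × 24.94) = 13.52 / 27.9664 ≈ 0.483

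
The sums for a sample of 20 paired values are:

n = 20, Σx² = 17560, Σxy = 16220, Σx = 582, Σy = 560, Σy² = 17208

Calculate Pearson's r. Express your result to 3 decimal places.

-0.078

r = (nΣxy − ΣxΣy) / √[(nΣx² − (Σx)²)(nΣy² − (Σy)²)]
Numerator: 20×16220 − 582×560 = -1520
Denominator: √[(351200 − 338724)(344160 − 313600)] = √[12476 × 30560] = 19526.0482
r = -1520 / 19526.0482 ≈ -0.078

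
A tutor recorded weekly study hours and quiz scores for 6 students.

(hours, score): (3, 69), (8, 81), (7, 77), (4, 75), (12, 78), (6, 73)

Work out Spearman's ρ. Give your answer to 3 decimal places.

Rank hours: 1, 5, 4, 2, 6, 3
Rank score: 1, 6, 4, 3, 5, 2
d = rank(hours) − rank(score): 0, -1, 0, -1, 1, 1; Σd² = 4
ρ = 1 − 6Σd² / [n(n²−1)] = 1 − 6×4 / (6×35) = 1 − 24/210 ≈ 0.886

0.886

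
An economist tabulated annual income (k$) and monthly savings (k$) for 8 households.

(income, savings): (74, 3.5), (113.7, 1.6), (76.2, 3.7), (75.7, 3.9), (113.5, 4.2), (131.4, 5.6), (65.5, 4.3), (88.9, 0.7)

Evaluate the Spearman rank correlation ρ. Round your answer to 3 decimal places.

0.024

Rank income: 2, 7, 4, 3, 6, 8, 1, 5
Rank savings: 3, 2, 4, 5, 6, 8, 7, 1
d = rank(income) − rank(savings): -1, 5, 0, -2, 0, 0, -6, 4; Σd² = 82
ρ = 1 − 6Σd² / [n(n²−1)] = 1 − 6×82 / (8×63) = 1 − 492/504 ≈ 0.024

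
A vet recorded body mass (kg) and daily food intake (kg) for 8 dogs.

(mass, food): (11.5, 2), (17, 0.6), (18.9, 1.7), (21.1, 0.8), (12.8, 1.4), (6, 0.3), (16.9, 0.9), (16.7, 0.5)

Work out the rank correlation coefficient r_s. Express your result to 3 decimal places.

Rank mass: 2, 6, 7, 8, 3, 1, 5, 4
Rank food: 8, 3, 7, 4, 6, 1, 5, 2
d = rank(mass) − rank(food): -6, 3, 0, 4, -3, 0, 0, 2; Σd² = 74
ρ = 1 − 6Σd² / [n(n²−1)] = 1 − 6×74 / (8×63) = 1 − 444/504 ≈ 0.119

0.119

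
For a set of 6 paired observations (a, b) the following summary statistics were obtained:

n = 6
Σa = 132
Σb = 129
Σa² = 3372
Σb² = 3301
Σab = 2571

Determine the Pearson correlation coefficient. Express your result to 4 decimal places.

r = (nΣab − ΣaΣb) / √[(nΣa² − (Σa)²)(nΣb² − (Σb)²)]
Numerator: 6×2571 − 132×129 = -1602
Denominator: √[(20232 − 17424)(19806 − 16641)] = √[2808 × 3165] = 2981.1608
r = -1602 / 2981.1608 ≈ -0.5374

-0.5374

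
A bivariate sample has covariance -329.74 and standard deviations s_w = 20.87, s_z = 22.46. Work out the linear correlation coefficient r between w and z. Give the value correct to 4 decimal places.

r = Cov(w,z) / (s_w · s_z) = -329.74 / (20.87 × 22.46)
  = -329.74 / 468.7402 ≈ -0.7035

-0.7035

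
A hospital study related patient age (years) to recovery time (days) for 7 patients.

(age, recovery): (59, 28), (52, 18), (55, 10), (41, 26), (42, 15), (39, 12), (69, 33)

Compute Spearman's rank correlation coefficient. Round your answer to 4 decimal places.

0.5357

Rank age: 6, 4, 5, 2, 3, 1, 7
Rank recovery: 6, 4, 1, 5, 3, 2, 7
d = rank(age) − rank(recovery): 0, 0, 4, -3, 0, -1, 0; Σd² = 26
ρ = 1 − 6Σd² / [n(n²−1)] = 1 − 6×26 / (7×48) = 1 − 156/336 ≈ 0.5357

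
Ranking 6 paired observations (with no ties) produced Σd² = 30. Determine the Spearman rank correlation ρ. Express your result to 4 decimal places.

ρ = 1 − 6Σd² / [n(n²−1)] = 1 − 6×30 / (6×35)
  = 1 − 180/210 = 1 − 0.85714 ≈ 0.1429

0.1429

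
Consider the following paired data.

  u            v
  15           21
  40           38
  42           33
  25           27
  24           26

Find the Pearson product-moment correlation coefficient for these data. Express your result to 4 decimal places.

n = 5, Σu = 146, Σv = 145, Σu² = 4790, Σv² = 4379, Σuv = 4520
nΣuv − ΣuΣv = 22600 − 21170 = 1430
nΣu² − (Σu)² = 23950 − 21316 = 2634; nΣv² − (Σv)² = 21895 − 21025 = 870
r = 1430 / √(2634 × 870) = 1430 / 1513.7966 ≈ 0.9446

0.9446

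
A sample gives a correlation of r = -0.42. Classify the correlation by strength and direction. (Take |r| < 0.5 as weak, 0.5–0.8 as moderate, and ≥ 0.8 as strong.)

weak negative

r = -0.42 < 0 so the relationship is negative.
|r| = 0.42, which falls in the weak range.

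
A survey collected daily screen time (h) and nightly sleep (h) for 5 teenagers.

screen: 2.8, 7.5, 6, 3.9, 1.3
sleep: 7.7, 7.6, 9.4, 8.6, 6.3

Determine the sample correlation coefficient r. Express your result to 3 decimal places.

n = 5, Σx = 21.5, Σy = 39.6, Σx² = 116.99, Σy² = 319.06, Σxy = 176.69
nΣxy − ΣxΣy = 883.45 − 851.4 = 32.05
nΣx² − (Σx)² = 584.95 − 462.25 = 122.7; nΣy² − (Σy)² = 1595.3 − 1568.16 = 27.14
r = 32.05 / √(122.7 × 27.14) = 32.05 / 57.7068 ≈ 0.555

0.555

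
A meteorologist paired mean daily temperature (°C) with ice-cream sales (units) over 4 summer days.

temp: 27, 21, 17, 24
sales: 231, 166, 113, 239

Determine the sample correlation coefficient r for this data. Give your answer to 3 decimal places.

n = 4, Σx = 89, Σy = 749, Σx² = 2035, Σy² = 150807, Σxy = 17380
nΣxy − ΣxΣy = 69520 − 66661 = 2859
nΣx² − (Σx)² = 8140 − 7921 = 219; nΣy² − (Σy)² = 603228 − 561001 = 42227
r = 2859 / √(219 × 42227) = 2859 / 3041.0053 ≈ 0.940

0.940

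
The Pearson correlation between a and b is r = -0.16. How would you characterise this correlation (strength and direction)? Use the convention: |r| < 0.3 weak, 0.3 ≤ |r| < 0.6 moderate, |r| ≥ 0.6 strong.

weak negative

r = -0.16 < 0 so the relationship is negative.
|r| = 0.16, which falls in the weak range.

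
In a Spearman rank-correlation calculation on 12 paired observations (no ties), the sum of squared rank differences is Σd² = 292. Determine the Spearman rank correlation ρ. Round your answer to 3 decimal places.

-0.021

ρ = 1 − 6Σd² / [n(n²−1)] = 1 − 6×292 / (12×143)
  = 1 − 1752/1716 = 1 − 1.0210 ≈ -0.021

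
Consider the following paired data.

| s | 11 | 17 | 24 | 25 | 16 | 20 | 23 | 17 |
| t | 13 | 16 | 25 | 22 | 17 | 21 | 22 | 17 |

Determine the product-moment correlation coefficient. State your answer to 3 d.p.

n = 8, Σs = 153, Σt = 153, Σs² = 3085, Σt² = 3037, Σst = 3052
nΣst − ΣsΣt = 24416 − 23409 = 1007
nΣs² − (Σs)² = 24680 − 23409 = 1271; nΣt² − (Σt)² = 24296 − 23409 = 887
r = 1007 / √(1271 × 887) = 1007 / 1061.7801 ≈ 0.948

0.948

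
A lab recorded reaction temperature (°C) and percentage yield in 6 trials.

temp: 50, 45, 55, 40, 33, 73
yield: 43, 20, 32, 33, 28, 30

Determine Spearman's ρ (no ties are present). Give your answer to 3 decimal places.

Rank temp: 4, 3, 5, 2, 1, 6
Rank yield: 6, 1, 4, 5, 2, 3
d = rank(temp) − rank(yield): -2, 2, 1, -3, -1, 3; Σd² = 28
ρ = 1 − 6Σd² / [n(n²−1)] = 1 − 6×28 / (6×35) = 1 − 168/210 ≈ 0.200

0.200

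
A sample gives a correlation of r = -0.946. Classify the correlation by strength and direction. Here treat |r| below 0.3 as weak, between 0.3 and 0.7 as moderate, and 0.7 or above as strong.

strong negative

r = -0.946 < 0 so the relationship is negative.
|r| = 0.946, which falls in the strong range.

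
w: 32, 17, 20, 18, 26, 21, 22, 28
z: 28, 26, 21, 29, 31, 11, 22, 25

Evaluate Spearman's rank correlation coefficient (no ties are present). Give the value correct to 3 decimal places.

Rank w: 8, 1, 3, 2, 6, 4, 5, 7
Rank z: 6, 5, 2, 7, 8, 1, 3, 4
d = rank(w) − rank(z): 2, -4, 1, -5, -2, 3, 2, 3; Σd² = 72
ρ = 1 − 6Σd² / [n(n²−1)] = 1 − 6×72 / (8×63) = 1 − 432/504 ≈ 0.143

0.143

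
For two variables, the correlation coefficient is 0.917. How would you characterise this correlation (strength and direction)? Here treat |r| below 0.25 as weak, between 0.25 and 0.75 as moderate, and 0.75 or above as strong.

r = 0.917 > 0 so the relationship is positive.
|r| = 0.917, which falls in the strong range.

strong positive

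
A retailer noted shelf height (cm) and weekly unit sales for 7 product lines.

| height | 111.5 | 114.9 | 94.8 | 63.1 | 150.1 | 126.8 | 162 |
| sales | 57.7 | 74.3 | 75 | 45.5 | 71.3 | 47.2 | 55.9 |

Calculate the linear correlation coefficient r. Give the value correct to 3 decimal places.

n = 7, Σx = 823.2, Σy = 426.9, Σx² = 103455.16, Σy² = 26981.37, Σxy = 50694.56
nΣxy − ΣxΣy = 354861.92 − 351424.08 = 3437.84
nΣx² − (Σx)² = 724186.12 − 677658.24 = 46527.88; nΣy² − (Σy)² = 188869.59 − 182243.61 = 6625.98
r = 3437.84 / √(46527.88 × 6625.98) = 3437.84 / 17558.2688 ≈ 0.196

0.196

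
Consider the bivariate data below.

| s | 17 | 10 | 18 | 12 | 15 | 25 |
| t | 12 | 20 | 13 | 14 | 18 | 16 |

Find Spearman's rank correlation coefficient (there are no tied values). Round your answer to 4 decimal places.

Rank s: 4, 1, 5, 2, 3, 6
Rank t: 1, 6, 2, 3, 5, 4
d = rank(s) − rank(t): 3, -5, 3, -1, -2, 2; Σd² = 52
ρ = 1 − 6Σd² / [n(n²−1)] = 1 − 6×52 / (6×35) = 1 − 312/210 ≈ -0.4857

-0.4857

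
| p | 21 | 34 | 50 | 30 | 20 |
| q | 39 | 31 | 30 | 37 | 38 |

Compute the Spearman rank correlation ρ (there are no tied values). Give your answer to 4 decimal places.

Rank p: 2, 4, 5, 3, 1
Rank q: 5, 2, 1, 3, 4
d = rank(p) − rank(q): -3, 2, 4, 0, -3; Σd² = 38
ρ = 1 − 6Σd² / [n(n²−1)] = 1 − 6×38 / (5×24) = 1 − 228/120 ≈ -0.9000

-0.9000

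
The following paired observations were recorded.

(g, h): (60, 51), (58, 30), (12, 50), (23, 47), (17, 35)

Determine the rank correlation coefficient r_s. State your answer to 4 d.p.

Rank g: 5, 4, 1, 3, 2
Rank h: 5, 1, 4, 3, 2
d = rank(g) − rank(h): 0, 3, -3, 0, 0; Σd² = 18
ρ = 1 − 6Σd² / [n(n²−1)] = 1 − 6×18 / (5×24) = 1 − 108/120 ≈ 0.1000

0.1000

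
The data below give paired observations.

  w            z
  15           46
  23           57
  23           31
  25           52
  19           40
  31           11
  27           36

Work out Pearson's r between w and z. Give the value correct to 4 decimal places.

-0.5645

n = 7, Σw = 163, Σz = 273, Σw² = 3959, Σz² = 12047, Σwz = 6087
nΣwz − ΣwΣz = 42609 − 44499 = -1890
nΣw² − (Σw)² = 27713 − 26569 = 1144; nΣz² − (Σz)² = 84329 − 74529 = 9800
r = -1890 / √(1144 × 9800) = -1890 / 3348.3130 ≈ -0.5645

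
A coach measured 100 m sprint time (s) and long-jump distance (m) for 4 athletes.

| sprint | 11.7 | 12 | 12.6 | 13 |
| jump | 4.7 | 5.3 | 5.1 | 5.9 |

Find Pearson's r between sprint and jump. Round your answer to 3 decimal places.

n = 4, Σx = 49.3, Σy = 21, Σx² = 608.65, Σy² = 111, Σxy = 259.55
nΣxy − ΣxΣy = 1038.2 − 1035.3 = 2.9
nΣx² − (Σx)² = 2434.6 − 2430.49 = 4.11; nΣy² − (Σy)² = 444 − 441 = 3
r = 2.9 / √(4.11 × 3) = 2.9 / 3.5114 ≈ 0.826

0.826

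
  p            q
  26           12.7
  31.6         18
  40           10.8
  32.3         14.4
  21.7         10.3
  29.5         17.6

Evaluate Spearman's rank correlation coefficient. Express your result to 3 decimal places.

0.257

Rank p: 2, 4, 6, 5, 1, 3
Rank q: 3, 6, 2, 4, 1, 5
d = rank(p) − rank(q): -1, -2, 4, 1, 0, -2; Σd² = 26
ρ = 1 − 6Σd² / [n(n²−1)] = 1 − 6×26 / (6×35) = 1 − 156/210 ≈ 0.257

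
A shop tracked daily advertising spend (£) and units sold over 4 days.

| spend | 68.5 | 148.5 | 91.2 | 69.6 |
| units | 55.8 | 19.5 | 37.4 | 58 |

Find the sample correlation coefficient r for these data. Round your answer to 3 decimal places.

n = 4, Σx = 377.8, Σy = 170.7, Σx² = 39906.1, Σy² = 8256.65, Σxy = 14165.73
nΣxy − ΣxΣy = 56662.92 − 64490.46 = -7827.54
nΣx² − (Σx)² = 159624.4 − 142732.84 = 16891.56; nΣy² − (Σy)² = 33026.6 − 29138.49 = 3888.11
r = -7827.54 / √(16891.56 × 3888.11) = -7827.54 / 8104.0881 ≈ -0.966

-0.966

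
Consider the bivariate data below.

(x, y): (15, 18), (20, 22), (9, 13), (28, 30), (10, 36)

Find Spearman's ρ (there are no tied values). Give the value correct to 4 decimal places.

0.4000

Rank x: 3, 4, 1, 5, 2
Rank y: 2, 3, 1, 4, 5
d = rank(x) − rank(y): 1, 1, 0, 1, -3; Σd² = 12
ρ = 1 − 6Σd² / [n(n²−1)] = 1 − 6×12 / (5×24) = 1 − 72/120 ≈ 0.4000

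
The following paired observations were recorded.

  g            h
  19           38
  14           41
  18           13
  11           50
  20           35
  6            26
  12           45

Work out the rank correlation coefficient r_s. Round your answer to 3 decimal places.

-0.286

Rank g: 6, 4, 5, 2, 7, 1, 3
Rank h: 4, 5, 1, 7, 3, 2, 6
d = rank(g) − rank(h): 2, -1, 4, -5, 4, -1, -3; Σd² = 72
ρ = 1 − 6Σd² / [n(n²−1)] = 1 − 6×72 / (7×48) = 1 − 432/336 ≈ -0.286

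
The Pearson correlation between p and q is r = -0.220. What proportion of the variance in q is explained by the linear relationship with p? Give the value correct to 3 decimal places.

r² = (-0.220)² = 0.048

0.048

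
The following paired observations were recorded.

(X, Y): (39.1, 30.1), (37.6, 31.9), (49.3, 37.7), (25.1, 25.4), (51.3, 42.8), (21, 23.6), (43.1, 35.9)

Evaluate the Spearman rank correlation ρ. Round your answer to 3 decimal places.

0.964

Rank X: 4, 3, 6, 2, 7, 1, 5
Rank Y: 3, 4, 6, 2, 7, 1, 5
d = rank(X) − rank(Y): 1, -1, 0, 0, 0, 0, 0; Σd² = 2
ρ = 1 − 6Σd² / [n(n²−1)] = 1 − 6×2 / (7×48) = 1 − 12/336 ≈ 0.964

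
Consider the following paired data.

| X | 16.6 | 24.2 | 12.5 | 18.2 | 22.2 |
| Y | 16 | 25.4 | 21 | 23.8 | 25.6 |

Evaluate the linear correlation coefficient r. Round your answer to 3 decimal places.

n = 5, ΣX = 93.7, ΣY = 111.8, ΣX² = 1841.53, ΣY² = 2563.96, ΣXY = 2144.26
nΣXY − ΣXΣY = 10721.3 − 10475.66 = 245.64
nΣX² − (ΣX)² = 9207.65 − 8779.69 = 427.96; nΣY² − (ΣY)² = 12819.8 − 12499.24 = 320.56
r = 245.64 / √(427.96 × 320.56) = 245.64 / 370.3874 ≈ 0.663

0.663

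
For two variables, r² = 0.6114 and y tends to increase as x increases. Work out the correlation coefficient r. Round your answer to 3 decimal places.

0.782

|r| = √0.6114 = 0.782
The association is positive, so r = 0.782.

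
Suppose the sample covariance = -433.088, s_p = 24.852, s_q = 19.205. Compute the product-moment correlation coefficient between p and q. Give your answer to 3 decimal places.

-0.907

r = Cov(p,q) / (s_p · s_q) = -433.088 / (24.852 × 19.205)
  = -433.088 / 477.2827 ≈ -0.907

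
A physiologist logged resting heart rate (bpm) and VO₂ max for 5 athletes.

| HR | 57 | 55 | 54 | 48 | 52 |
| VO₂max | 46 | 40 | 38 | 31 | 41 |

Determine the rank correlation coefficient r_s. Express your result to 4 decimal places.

Rank HR: 5, 4, 3, 1, 2
Rank VO₂max: 5, 3, 2, 1, 4
d = rank(HR) − rank(VO₂max): 0, 1, 1, 0, -2; Σd² = 6
ρ = 1 − 6Σd² / [n(n²−1)] = 1 − 6×6 / (5×24) = 1 − 36/120 ≈ 0.7000

0.7000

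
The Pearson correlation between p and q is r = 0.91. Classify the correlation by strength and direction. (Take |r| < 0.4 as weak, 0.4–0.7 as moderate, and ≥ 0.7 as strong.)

strong positive

r = 0.91 > 0 so the relationship is positive.
|r| = 0.91, which falls in the strong range.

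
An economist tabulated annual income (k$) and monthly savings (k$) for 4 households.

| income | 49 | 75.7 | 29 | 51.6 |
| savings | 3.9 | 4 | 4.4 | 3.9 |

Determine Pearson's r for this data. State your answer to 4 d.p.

-0.6386

n = 4, Σx = 205.3, Σy = 16.2, Σx² = 11635.05, Σy² = 65.78, Σxy = 822.74
nΣxy − ΣxΣy = 3290.96 − 3325.86 = -34.9
nΣx² − (Σx)² = 46540.2 − 42148.09 = 4392.11; nΣy² − (Σy)² = 263.12 − 262.44 = 0.68
r = -34.9 / √(4392.11 × 0.68) = -34.9 / 54.6501 ≈ -0.6386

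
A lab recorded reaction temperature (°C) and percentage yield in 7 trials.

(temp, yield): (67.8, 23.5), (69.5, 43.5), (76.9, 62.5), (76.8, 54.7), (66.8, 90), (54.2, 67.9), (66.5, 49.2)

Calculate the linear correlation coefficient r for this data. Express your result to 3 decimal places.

-0.168

n = 7, Σx = 478.5, Σy = 391.3, Σx² = 33061.07, Σy² = 24473.89, Σxy = 26587.74
nΣxy − ΣxΣy = 186114.18 − 187237.05 = -1122.87
nΣx² − (Σx)² = 231427.49 − 228962.25 = 2465.24; nΣy² − (Σy)² = 171317.23 − 153115.69 = 18201.54
r = -1122.87 / √(2465.24 × 18201.54) = -1122.87 / 6698.5942 ≈ -0.168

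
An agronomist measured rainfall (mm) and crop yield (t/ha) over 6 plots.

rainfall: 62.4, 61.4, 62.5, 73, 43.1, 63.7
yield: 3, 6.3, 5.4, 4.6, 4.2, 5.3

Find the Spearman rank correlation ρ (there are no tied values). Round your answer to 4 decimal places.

0.0857

Rank rainfall: 3, 2, 4, 6, 1, 5
Rank yield: 1, 6, 5, 3, 2, 4
d = rank(rainfall) − rank(yield): 2, -4, -1, 3, -1, 1; Σd² = 32
ρ = 1 − 6Σd² / [n(n²−1)] = 1 − 6×32 / (6×35) = 1 − 192/210 ≈ 0.0857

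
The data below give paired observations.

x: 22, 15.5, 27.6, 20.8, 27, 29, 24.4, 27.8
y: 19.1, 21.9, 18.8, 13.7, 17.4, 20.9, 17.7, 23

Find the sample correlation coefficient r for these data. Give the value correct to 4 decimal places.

0.1127

n = 8, Σx = 194.1, Σy = 152.5, Σx² = 4856.85, Σy² = 2967.41, Σxy = 3710.67
nΣxy − ΣxΣy = 29685.36 − 29600.25 = 85.11
nΣx² − (Σx)² = 38854.8 − 37674.81 = 1179.99; nΣy² − (Σy)² = 23739.28 − 23256.25 = 483.03
r = 85.11 / √(1179.99 × 483.03) = 85.11 / 754.9640 ≈ 0.1127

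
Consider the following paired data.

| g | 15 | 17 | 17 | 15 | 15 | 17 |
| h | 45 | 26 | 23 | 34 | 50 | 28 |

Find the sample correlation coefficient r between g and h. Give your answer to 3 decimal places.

n = 6, Σg = 96, Σh = 206, Σg² = 1542, Σh² = 7670, Σgh = 3244
nΣgh − ΣgΣh = 19464 − 19776 = -312
nΣg² − (Σg)² = 9252 − 9216 = 36; nΣh² − (Σh)² = 46020 − 42436 = 3584
r = -312 / √(36 × 3584) = -312 / 359.1991 ≈ -0.869

-0.869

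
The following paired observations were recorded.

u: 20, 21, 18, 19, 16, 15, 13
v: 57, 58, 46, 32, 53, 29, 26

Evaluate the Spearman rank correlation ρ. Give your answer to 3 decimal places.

Rank u: 6, 7, 4, 5, 3, 2, 1
Rank v: 6, 7, 4, 3, 5, 2, 1
d = rank(u) − rank(v): 0, 0, 0, 2, -2, 0, 0; Σd² = 8
ρ = 1 − 6Σd² / [n(n²−1)] = 1 − 6×8 / (7×48) = 1 − 48/336 ≈ 0.857

0.857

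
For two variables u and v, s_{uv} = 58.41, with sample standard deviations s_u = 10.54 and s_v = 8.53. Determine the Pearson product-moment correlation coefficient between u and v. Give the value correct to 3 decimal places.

0.650

r = Cov(u,v) / (s_u · s_v) = 58.41 / (10.54 × 8.53)
  = 58.41 / 89.9062 ≈ 0.650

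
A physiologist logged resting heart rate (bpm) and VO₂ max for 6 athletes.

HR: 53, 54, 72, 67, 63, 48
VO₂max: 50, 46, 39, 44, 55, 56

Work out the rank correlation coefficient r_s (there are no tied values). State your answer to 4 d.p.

Rank HR: 2, 3, 6, 5, 4, 1
Rank VO₂max: 4, 3, 1, 2, 5, 6
d = rank(HR) − rank(VO₂max): -2, 0, 5, 3, -1, -5; Σd² = 64
ρ = 1 − 6Σd² / [n(n²−1)] = 1 − 6×64 / (6×35) = 1 − 384/210 ≈ -0.8286

-0.8286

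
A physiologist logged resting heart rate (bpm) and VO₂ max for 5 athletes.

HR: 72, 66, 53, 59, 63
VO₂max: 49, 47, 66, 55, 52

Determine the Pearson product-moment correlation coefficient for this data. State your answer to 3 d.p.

-0.890

n = 5, Σx = 313, Σy = 269, Σx² = 19799, Σy² = 14695, Σxy = 16649
nΣxy − ΣxΣy = 83245 − 84197 = -952
nΣx² − (Σx)² = 98995 − 97969 = 1026; nΣy² − (Σy)² = 73475 − 72361 = 1114
r = -952 / √(1026 × 1114) = -952 / 1069.0949 ≈ -0.890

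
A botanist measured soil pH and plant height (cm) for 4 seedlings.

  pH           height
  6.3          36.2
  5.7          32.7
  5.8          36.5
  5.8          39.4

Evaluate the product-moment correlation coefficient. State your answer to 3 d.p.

n = 4, Σx = 23.6, Σy = 144.8, Σx² = 139.46, Σy² = 5264.34, Σxy = 854.67
nΣxy − ΣxΣy = 3418.68 − 3417.28 = 1.4
nΣx² − (Σx)² = 557.84 − 556.96 = 0.88; nΣy² − (Σy)² = 21057.36 − 20967.04 = 90.32
r = 1.4 / √(0.88 × 90.32) = 1.4 / 8.9152 ≈ 0.157

0.157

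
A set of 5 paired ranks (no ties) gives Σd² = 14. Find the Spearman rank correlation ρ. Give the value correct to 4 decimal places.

ρ = 1 − 6Σd² / [n(n²−1)] = 1 − 6×14 / (5×24)
  = 1 − 84/120 = 1 − 0.70000 ≈ 0.3000

0.3000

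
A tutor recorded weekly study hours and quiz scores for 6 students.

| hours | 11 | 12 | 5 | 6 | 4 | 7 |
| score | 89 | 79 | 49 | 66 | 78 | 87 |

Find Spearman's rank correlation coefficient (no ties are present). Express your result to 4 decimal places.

0.6571

Rank hours: 5, 6, 2, 3, 1, 4
Rank score: 6, 4, 1, 2, 3, 5
d = rank(hours) − rank(score): -1, 2, 1, 1, -2, -1; Σd² = 12
ρ = 1 − 6Σd² / [n(n²−1)] = 1 − 6×12 / (6×35) = 1 − 72/210 ≈ 0.6571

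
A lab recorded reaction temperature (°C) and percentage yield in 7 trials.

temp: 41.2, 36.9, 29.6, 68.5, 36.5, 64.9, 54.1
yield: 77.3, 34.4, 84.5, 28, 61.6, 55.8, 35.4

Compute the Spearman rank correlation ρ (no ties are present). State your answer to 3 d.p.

-0.679

Rank temp: 4, 3, 1, 7, 2, 6, 5
Rank yield: 6, 2, 7, 1, 5, 4, 3
d = rank(temp) − rank(yield): -2, 1, -6, 6, -3, 2, 2; Σd² = 94
ρ = 1 − 6Σd² / [n(n²−1)] = 1 − 6×94 / (7×48) = 1 − 564/336 ≈ -0.679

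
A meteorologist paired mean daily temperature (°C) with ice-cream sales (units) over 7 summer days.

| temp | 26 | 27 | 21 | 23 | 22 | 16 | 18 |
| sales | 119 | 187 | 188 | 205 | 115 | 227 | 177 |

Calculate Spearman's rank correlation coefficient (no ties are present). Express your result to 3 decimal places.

-0.357

Rank temp: 6, 7, 3, 5, 4, 1, 2
Rank sales: 2, 4, 5, 6, 1, 7, 3
d = rank(temp) − rank(sales): 4, 3, -2, -1, 3, -6, -1; Σd² = 76
ρ = 1 − 6Σd² / [n(n²−1)] = 1 − 6×76 / (7×48) = 1 − 456/336 ≈ -0.357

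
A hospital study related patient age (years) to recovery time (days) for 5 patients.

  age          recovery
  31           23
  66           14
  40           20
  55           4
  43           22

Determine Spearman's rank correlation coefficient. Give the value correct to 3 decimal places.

-0.800

Rank age: 1, 5, 2, 4, 3
Rank recovery: 5, 2, 3, 1, 4
d = rank(age) − rank(recovery): -4, 3, -1, 3, -1; Σd² = 36
ρ = 1 − 6Σd² / [n(n²−1)] = 1 − 6×36 / (5×24) = 1 − 216/120 ≈ -0.800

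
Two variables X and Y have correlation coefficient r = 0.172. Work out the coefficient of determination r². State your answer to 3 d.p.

r² = (0.172)² = 0.030

0.030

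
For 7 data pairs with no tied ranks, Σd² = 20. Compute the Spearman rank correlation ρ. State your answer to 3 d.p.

ρ = 1 − 6Σd² / [n(n²−1)] = 1 − 6×20 / (7×48)
  = 1 − 120/336 = 1 − 0.3571 ≈ 0.643

0.643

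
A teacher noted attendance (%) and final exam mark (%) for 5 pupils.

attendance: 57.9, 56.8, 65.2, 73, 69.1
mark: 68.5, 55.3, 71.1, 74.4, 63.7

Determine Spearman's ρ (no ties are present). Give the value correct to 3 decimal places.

Rank attendance: 2, 1, 3, 5, 4
Rank mark: 3, 1, 4, 5, 2
d = rank(attendance) − rank(mark): -1, 0, -1, 0, 2; Σd² = 6
ρ = 1 − 6Σd² / [n(n²−1)] = 1 − 6×6 / (5×24) = 1 − 36/120 ≈ 0.700

0.700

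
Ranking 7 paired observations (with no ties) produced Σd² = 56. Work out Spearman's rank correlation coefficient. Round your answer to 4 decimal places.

ρ = 1 − 6Σd² / [n(n²−1)] = 1 − 6×56 / (7×48)
  = 1 − 336/336 = 1 − 1.00000 ≈ 0.0000

0.0000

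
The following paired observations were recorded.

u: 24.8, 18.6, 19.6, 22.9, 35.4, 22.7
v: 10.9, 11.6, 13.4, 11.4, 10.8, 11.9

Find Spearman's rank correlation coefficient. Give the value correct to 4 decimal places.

Rank u: 5, 1, 2, 4, 6, 3
Rank v: 2, 4, 6, 3, 1, 5
d = rank(u) − rank(v): 3, -3, -4, 1, 5, -2; Σd² = 64
ρ = 1 − 6Σd² / [n(n²−1)] = 1 − 6×64 / (6×35) = 1 − 384/210 ≈ -0.8286

-0.8286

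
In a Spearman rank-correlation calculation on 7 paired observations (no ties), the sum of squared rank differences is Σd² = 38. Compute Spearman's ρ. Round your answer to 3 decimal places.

ρ = 1 − 6Σd² / [n(n²−1)] = 1 − 6×38 / (7×48)
  = 1 − 228/336 = 1 − 0.6786 ≈ 0.321

0.321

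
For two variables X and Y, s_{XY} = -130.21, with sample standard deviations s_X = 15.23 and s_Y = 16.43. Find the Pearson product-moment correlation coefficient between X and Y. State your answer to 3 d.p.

-0.520

r = Cov(X,Y) / (s_X · s_Y) = -130.21 / (15.23 × 16.43)
  = -130.21 / 250.2289 ≈ -0.520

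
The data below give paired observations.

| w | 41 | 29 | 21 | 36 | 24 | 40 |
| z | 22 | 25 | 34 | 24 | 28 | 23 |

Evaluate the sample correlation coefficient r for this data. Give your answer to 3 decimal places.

-0.906

n = 6, Σw = 191, Σz = 156, Σw² = 6435, Σz² = 4154, Σwz = 4797
nΣwz − ΣwΣz = 28782 − 29796 = -1014
nΣw² − (Σw)² = 38610 − 36481 = 2129; nΣz² − (Σz)² = 24924 − 24336 = 588
r = -1014 / √(2129 × 588) = -1014 / 1118.8619 ≈ -0.906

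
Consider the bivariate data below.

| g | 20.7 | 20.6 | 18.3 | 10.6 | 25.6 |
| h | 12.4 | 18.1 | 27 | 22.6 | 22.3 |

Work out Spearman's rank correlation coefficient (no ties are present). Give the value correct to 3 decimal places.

Rank g: 4, 3, 2, 1, 5
Rank h: 1, 2, 5, 4, 3
d = rank(g) − rank(h): 3, 1, -3, -3, 2; Σd² = 32
ρ = 1 − 6Σd² / [n(n²−1)] = 1 − 6×32 / (5×24) = 1 − 192/120 ≈ -0.600

-0.600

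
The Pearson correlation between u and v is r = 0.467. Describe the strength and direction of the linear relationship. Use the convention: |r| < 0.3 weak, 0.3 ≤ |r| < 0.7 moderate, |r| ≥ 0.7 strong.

r = 0.467 > 0 so the relationship is positive.
|r| = 0.467, which falls in the moderate range.

moderate positive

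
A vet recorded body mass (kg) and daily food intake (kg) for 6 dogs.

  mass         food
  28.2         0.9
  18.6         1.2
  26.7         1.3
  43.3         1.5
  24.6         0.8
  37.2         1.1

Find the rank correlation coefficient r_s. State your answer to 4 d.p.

Rank mass: 4, 1, 3, 6, 2, 5
Rank food: 2, 4, 5, 6, 1, 3
d = rank(mass) − rank(food): 2, -3, -2, 0, 1, 2; Σd² = 22
ρ = 1 − 6Σd² / [n(n²−1)] = 1 − 6×22 / (6×35) = 1 − 132/210 ≈ 0.3714

0.3714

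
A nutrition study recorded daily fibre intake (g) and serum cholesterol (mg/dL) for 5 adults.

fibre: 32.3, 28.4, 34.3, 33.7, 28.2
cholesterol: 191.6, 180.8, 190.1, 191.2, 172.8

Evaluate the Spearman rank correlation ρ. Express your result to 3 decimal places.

Rank fibre: 3, 2, 5, 4, 1
Rank cholesterol: 5, 2, 3, 4, 1
d = rank(fibre) − rank(cholesterol): -2, 0, 2, 0, 0; Σd² = 8
ρ = 1 − 6Σd² / [n(n²−1)] = 1 − 6×8 / (5×24) = 1 − 48/120 ≈ 0.600

0.600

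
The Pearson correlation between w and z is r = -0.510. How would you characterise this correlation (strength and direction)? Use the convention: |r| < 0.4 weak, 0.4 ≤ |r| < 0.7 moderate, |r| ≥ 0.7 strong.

moderate negative

r = -0.510 < 0 so the relationship is negative.
|r| = 0.510, which falls in the moderate range.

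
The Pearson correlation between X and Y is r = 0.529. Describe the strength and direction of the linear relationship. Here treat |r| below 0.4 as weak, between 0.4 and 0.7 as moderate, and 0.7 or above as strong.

r = 0.529 > 0 so the relationship is positive.
|r| = 0.529, which falls in the moderate range.

moderate positive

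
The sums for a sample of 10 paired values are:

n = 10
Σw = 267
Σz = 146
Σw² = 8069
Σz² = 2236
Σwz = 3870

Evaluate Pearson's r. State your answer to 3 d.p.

-0.090

r = (nΣwz − ΣwΣz) / √[(nΣw² − (Σw)²)(nΣz² − (Σz)²)]
Numerator: 10×3870 − 267×146 = -282
Denominator: √[(80690 − 71289)(22360 − 21316)] = √[9401 × 1044] = 3132.8332
r = -282 / 3132.8332 ≈ -0.090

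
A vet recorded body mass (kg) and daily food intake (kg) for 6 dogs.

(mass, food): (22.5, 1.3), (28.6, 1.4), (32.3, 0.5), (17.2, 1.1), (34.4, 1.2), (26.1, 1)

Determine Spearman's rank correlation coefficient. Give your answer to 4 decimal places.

-0.0857

Rank mass: 2, 4, 5, 1, 6, 3
Rank food: 5, 6, 1, 3, 4, 2
d = rank(mass) − rank(food): -3, -2, 4, -2, 2, 1; Σd² = 38
ρ = 1 − 6Σd² / [n(n²−1)] = 1 − 6×38 / (6×35) = 1 − 228/210 ≈ -0.0857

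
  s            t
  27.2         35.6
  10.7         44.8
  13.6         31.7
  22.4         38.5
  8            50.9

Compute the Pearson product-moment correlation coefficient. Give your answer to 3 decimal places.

n = 5, Σs = 81.9, Σt = 201.5, Σs² = 1605.05, Σt² = 8352.35, Σst = 3148.4
nΣst − ΣsΣt = 15742 − 16502.85 = -760.85
nΣs² − (Σs)² = 8025.25 − 6707.61 = 1317.64; nΣt² − (Σt)² = 41761.75 − 40602.25 = 1159.5
r = -760.85 / √(1317.64 × 1159.5) = -760.85 / 1236.0435 ≈ -0.616

-0.616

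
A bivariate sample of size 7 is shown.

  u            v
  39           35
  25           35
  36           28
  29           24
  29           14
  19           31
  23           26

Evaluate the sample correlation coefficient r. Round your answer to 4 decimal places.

0.0731

n = 7, Σu = 200, Σv = 193, Σu² = 6014, Σv² = 5643, Σuv = 5537
nΣuv − ΣuΣv = 38759 − 38600 = 159
nΣu² − (Σu)² = 42098 − 40000 = 2098; nΣv² − (Σv)² = 39501 − 37249 = 2252
r = 159 / √(2098 × 2252) = 159 / 2173.6366 ≈ 0.0731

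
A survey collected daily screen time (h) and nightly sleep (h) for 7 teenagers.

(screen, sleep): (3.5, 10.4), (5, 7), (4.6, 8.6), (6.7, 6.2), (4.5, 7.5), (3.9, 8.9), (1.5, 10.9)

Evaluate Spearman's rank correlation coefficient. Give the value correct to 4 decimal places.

-0.9643

Rank screen: 2, 6, 5, 7, 4, 3, 1
Rank sleep: 6, 2, 4, 1, 3, 5, 7
d = rank(screen) − rank(sleep): -4, 4, 1, 6, 1, -2, -6; Σd² = 110
ρ = 1 − 6Σd² / [n(n²−1)] = 1 − 6×110 / (7×48) = 1 − 660/336 ≈ -0.9643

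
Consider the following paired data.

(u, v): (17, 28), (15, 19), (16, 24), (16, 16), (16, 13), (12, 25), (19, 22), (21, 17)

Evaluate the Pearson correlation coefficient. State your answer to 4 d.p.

-0.2306

n = 8, Σu = 132, Σv = 164, Σu² = 2228, Σv² = 3544, Σuv = 2684
nΣuv − ΣuΣv = 21472 − 21648 = -176
nΣu² − (Σu)² = 17824 − 17424 = 400; nΣv² − (Σv)² = 28352 − 26896 = 1456
r = -176 / √(400 × 1456) = -176 / 763.1514 ≈ -0.2306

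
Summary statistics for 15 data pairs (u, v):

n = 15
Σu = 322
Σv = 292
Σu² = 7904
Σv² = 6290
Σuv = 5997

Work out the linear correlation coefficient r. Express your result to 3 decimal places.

r = (nΣuv − ΣuΣv) / √[(nΣu² − (Σu)²)(nΣv² − (Σv)²)]
Numerator: 15×5997 − 322×292 = -4069
Denominator: √[(118560 − 103684)(94350 − 85264)] = √[14876 × 9086] = 11625.9768
r = -4069 / 11625.9768 ≈ -0.350

-0.350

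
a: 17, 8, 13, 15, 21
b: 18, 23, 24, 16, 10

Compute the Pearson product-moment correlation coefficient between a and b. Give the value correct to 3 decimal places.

-0.867

n = 5, Σa = 74, Σb = 91, Σa² = 1188, Σb² = 1785, Σab = 1252
nΣab − ΣaΣb = 6260 − 6734 = -474
nΣa² − (Σa)² = 5940 − 5476 = 464; nΣb² − (Σb)² = 8925 − 8281 = 644
r = -474 / √(464 × 644) = -474 / 546.6406 ≈ -0.867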